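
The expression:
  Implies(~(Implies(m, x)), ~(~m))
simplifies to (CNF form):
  True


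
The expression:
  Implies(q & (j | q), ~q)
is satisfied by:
  {q: False}


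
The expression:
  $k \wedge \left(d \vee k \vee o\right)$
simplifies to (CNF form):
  $k$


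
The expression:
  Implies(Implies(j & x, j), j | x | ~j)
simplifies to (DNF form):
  True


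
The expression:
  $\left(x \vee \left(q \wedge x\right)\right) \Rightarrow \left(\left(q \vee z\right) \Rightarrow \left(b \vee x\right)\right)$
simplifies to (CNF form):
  $\text{True}$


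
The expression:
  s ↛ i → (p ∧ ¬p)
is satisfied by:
  {i: True, s: False}
  {s: False, i: False}
  {s: True, i: True}


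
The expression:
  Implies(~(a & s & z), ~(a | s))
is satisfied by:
  {z: True, s: False, a: False}
  {z: False, s: False, a: False}
  {a: True, s: True, z: True}


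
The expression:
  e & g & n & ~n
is never true.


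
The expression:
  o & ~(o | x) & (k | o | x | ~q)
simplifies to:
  False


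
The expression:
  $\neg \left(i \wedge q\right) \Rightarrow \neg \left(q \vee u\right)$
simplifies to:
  $\left(i \wedge q\right) \vee \left(\neg q \wedge \neg u\right)$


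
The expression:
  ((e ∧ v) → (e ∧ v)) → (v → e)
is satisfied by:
  {e: True, v: False}
  {v: False, e: False}
  {v: True, e: True}


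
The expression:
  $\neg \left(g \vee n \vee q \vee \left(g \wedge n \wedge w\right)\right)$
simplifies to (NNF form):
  $\neg g \wedge \neg n \wedge \neg q$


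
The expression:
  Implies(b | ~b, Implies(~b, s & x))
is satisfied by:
  {b: True, x: True, s: True}
  {b: True, x: True, s: False}
  {b: True, s: True, x: False}
  {b: True, s: False, x: False}
  {x: True, s: True, b: False}


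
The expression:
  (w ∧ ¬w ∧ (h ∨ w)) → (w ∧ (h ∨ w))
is always true.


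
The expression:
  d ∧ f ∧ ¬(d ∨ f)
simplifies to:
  False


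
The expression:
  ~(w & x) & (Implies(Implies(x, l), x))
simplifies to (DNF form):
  x & ~w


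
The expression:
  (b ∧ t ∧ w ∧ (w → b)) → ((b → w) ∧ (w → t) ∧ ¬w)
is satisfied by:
  {w: False, t: False, b: False}
  {b: True, w: False, t: False}
  {t: True, w: False, b: False}
  {b: True, t: True, w: False}
  {w: True, b: False, t: False}
  {b: True, w: True, t: False}
  {t: True, w: True, b: False}


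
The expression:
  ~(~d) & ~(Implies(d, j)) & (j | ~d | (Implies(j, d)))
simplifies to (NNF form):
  d & ~j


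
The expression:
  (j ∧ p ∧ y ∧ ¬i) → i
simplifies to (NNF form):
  i ∨ ¬j ∨ ¬p ∨ ¬y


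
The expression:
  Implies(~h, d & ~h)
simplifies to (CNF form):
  d | h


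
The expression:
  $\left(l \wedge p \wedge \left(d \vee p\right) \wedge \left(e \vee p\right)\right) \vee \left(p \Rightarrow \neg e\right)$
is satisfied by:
  {l: True, p: False, e: False}
  {p: False, e: False, l: False}
  {l: True, e: True, p: False}
  {e: True, p: False, l: False}
  {l: True, p: True, e: False}
  {p: True, l: False, e: False}
  {l: True, e: True, p: True}


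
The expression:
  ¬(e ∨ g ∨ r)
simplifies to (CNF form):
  ¬e ∧ ¬g ∧ ¬r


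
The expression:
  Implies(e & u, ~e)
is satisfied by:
  {u: False, e: False}
  {e: True, u: False}
  {u: True, e: False}


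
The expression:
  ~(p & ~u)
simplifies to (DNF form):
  u | ~p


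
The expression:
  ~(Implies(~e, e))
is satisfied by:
  {e: False}


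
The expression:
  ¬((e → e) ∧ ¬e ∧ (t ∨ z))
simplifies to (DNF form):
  e ∨ (¬t ∧ ¬z)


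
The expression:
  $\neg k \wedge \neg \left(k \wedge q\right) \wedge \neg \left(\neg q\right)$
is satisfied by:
  {q: True, k: False}


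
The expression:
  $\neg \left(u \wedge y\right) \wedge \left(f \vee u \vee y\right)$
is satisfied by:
  {f: True, u: False, y: False}
  {y: True, f: True, u: False}
  {y: True, f: False, u: False}
  {u: True, f: True, y: False}
  {u: True, f: False, y: False}


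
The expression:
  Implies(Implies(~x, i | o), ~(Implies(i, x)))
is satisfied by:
  {i: True, x: False, o: False}
  {x: False, o: False, i: False}
  {i: True, o: True, x: False}


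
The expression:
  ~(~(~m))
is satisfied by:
  {m: False}


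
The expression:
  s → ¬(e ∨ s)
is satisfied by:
  {s: False}


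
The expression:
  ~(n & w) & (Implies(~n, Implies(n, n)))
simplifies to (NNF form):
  ~n | ~w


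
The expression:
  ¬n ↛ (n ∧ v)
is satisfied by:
  {n: False}


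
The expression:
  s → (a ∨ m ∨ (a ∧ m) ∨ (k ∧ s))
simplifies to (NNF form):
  a ∨ k ∨ m ∨ ¬s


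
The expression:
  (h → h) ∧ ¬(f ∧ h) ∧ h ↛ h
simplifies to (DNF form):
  False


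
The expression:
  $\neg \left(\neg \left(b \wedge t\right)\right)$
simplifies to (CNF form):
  $b \wedge t$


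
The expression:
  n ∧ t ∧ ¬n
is never true.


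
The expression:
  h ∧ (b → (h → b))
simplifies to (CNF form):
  h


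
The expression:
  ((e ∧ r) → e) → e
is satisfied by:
  {e: True}


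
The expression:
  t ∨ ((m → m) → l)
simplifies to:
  l ∨ t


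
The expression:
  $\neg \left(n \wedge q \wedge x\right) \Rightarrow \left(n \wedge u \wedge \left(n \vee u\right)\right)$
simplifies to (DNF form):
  $\left(n \wedge u\right) \vee \left(n \wedge q \wedge u\right) \vee \left(n \wedge q \wedge x\right) \vee \left(n \wedge u \wedge x\right)$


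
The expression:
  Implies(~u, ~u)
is always true.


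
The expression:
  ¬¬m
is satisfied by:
  {m: True}


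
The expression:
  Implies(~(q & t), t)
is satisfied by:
  {t: True}


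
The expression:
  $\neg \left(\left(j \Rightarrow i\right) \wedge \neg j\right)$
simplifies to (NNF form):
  $j$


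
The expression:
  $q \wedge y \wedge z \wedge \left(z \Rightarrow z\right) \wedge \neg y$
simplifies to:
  $\text{False}$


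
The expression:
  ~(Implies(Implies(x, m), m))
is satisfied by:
  {x: False, m: False}


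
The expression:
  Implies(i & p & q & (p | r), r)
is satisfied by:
  {r: True, p: False, q: False, i: False}
  {r: False, p: False, q: False, i: False}
  {r: True, i: True, p: False, q: False}
  {i: True, r: False, p: False, q: False}
  {r: True, q: True, i: False, p: False}
  {q: True, i: False, p: False, r: False}
  {r: True, i: True, q: True, p: False}
  {i: True, q: True, r: False, p: False}
  {r: True, p: True, i: False, q: False}
  {p: True, i: False, q: False, r: False}
  {r: True, i: True, p: True, q: False}
  {i: True, p: True, r: False, q: False}
  {r: True, q: True, p: True, i: False}
  {q: True, p: True, i: False, r: False}
  {r: True, i: True, q: True, p: True}


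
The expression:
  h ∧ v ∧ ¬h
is never true.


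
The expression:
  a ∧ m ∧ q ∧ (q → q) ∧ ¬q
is never true.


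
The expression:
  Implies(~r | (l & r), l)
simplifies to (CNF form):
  l | r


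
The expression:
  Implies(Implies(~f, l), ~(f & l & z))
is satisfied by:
  {l: False, z: False, f: False}
  {f: True, l: False, z: False}
  {z: True, l: False, f: False}
  {f: True, z: True, l: False}
  {l: True, f: False, z: False}
  {f: True, l: True, z: False}
  {z: True, l: True, f: False}


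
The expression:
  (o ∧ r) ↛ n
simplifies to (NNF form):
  o ∧ r ∧ ¬n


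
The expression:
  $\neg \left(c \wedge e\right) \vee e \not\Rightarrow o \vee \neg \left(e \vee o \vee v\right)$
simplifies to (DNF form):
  $\neg c \vee \neg e \vee \neg o$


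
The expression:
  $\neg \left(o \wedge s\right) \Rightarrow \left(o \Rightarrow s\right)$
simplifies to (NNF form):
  $s \vee \neg o$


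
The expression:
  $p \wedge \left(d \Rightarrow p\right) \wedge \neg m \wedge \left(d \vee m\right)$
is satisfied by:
  {p: True, d: True, m: False}


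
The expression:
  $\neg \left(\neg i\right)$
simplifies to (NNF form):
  $i$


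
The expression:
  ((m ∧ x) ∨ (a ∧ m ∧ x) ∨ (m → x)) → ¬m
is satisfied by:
  {m: False, x: False}
  {x: True, m: False}
  {m: True, x: False}


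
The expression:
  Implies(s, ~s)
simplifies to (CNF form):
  ~s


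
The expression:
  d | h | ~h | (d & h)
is always true.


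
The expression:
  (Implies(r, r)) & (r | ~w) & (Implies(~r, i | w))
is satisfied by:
  {r: True, i: True, w: False}
  {r: True, i: False, w: False}
  {r: True, w: True, i: True}
  {r: True, w: True, i: False}
  {i: True, w: False, r: False}


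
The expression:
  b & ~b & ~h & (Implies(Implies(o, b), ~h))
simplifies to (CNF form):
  False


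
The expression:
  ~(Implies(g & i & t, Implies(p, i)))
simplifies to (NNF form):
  False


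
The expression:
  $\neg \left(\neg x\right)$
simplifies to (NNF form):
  $x$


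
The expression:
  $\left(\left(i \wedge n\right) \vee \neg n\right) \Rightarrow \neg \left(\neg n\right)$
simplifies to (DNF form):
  $n$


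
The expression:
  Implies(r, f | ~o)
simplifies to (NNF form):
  f | ~o | ~r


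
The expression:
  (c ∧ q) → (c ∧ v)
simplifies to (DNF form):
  v ∨ ¬c ∨ ¬q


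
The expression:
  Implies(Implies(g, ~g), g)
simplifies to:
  g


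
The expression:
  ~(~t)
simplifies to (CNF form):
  t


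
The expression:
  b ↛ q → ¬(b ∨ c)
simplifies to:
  q ∨ ¬b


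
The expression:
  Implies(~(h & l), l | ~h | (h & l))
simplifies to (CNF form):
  l | ~h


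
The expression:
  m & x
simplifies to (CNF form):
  m & x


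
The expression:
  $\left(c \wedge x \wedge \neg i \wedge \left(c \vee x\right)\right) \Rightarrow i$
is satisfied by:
  {i: True, c: False, x: False}
  {c: False, x: False, i: False}
  {i: True, x: True, c: False}
  {x: True, c: False, i: False}
  {i: True, c: True, x: False}
  {c: True, i: False, x: False}
  {i: True, x: True, c: True}


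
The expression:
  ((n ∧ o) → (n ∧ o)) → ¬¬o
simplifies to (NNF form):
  o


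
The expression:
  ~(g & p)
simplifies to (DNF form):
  ~g | ~p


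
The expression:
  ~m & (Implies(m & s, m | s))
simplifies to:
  ~m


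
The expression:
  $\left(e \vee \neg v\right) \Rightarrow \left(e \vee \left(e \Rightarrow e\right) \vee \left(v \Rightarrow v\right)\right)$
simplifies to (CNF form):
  $\text{True}$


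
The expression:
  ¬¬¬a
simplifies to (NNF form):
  ¬a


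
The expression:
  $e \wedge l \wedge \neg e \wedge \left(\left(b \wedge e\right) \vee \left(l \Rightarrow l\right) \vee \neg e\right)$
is never true.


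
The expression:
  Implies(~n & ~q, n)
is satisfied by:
  {n: True, q: True}
  {n: True, q: False}
  {q: True, n: False}


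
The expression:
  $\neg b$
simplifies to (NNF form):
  $\neg b$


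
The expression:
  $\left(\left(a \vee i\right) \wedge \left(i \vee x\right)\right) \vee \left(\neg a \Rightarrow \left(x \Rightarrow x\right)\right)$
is always true.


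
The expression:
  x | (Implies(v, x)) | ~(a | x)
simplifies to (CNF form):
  x | ~a | ~v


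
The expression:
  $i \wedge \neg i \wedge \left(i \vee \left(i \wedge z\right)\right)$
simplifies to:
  $\text{False}$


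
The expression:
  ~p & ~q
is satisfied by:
  {q: False, p: False}


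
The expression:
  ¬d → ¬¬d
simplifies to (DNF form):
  d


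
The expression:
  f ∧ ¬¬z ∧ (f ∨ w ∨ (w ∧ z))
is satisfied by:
  {z: True, f: True}


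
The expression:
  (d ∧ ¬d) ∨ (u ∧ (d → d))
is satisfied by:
  {u: True}


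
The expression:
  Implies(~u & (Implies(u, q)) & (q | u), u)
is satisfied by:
  {u: True, q: False}
  {q: False, u: False}
  {q: True, u: True}


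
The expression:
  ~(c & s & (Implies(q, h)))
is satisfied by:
  {q: True, s: False, c: False, h: False}
  {q: False, s: False, c: False, h: False}
  {h: True, q: True, s: False, c: False}
  {h: True, q: False, s: False, c: False}
  {c: True, q: True, s: False, h: False}
  {c: True, q: False, s: False, h: False}
  {h: True, c: True, q: True, s: False}
  {h: True, c: True, q: False, s: False}
  {s: True, q: True, h: False, c: False}
  {s: True, q: False, h: False, c: False}
  {h: True, s: True, q: True, c: False}
  {h: True, s: True, q: False, c: False}
  {c: True, s: True, q: True, h: False}


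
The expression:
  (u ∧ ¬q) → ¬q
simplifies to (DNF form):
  True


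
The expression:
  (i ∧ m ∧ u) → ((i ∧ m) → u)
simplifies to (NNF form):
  True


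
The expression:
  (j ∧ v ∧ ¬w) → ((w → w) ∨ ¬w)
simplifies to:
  True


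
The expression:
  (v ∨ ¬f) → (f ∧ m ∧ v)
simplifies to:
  f ∧ (m ∨ ¬v)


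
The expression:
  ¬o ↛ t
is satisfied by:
  {t: True, o: False}
  {o: False, t: False}
  {o: True, t: True}


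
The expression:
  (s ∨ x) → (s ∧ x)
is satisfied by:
  {s: False, x: False}
  {x: True, s: True}


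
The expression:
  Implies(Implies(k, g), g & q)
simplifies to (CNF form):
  (g | k) & (k | q) & (g | ~g) & (q | ~g)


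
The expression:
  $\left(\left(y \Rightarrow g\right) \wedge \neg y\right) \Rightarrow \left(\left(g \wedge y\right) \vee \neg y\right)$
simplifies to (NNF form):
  $\text{True}$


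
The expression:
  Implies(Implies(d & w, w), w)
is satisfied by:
  {w: True}


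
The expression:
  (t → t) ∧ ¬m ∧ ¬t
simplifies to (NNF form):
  ¬m ∧ ¬t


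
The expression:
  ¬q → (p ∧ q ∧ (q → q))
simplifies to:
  q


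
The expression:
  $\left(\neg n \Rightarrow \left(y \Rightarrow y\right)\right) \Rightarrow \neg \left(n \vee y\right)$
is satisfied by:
  {n: False, y: False}


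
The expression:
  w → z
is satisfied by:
  {z: True, w: False}
  {w: False, z: False}
  {w: True, z: True}


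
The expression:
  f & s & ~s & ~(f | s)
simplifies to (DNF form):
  False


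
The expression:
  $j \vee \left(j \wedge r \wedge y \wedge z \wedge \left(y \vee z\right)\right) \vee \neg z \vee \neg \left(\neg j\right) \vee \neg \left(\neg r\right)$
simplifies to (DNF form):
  $j \vee r \vee \neg z$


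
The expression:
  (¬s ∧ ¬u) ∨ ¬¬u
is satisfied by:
  {u: True, s: False}
  {s: False, u: False}
  {s: True, u: True}


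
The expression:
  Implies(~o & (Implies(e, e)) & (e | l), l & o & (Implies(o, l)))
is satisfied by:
  {o: True, e: False, l: False}
  {o: True, l: True, e: False}
  {o: True, e: True, l: False}
  {o: True, l: True, e: True}
  {l: False, e: False, o: False}


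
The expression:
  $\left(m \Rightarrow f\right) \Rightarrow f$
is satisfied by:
  {m: True, f: True}
  {m: True, f: False}
  {f: True, m: False}


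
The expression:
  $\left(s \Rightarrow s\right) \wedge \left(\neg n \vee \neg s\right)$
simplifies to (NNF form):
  $\neg n \vee \neg s$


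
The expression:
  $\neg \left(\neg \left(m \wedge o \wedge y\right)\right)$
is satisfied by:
  {m: True, o: True, y: True}


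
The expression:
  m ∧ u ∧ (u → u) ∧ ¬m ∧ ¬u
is never true.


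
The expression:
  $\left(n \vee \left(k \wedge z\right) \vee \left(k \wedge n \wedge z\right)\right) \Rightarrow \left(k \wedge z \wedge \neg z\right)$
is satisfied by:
  {n: False, k: False, z: False}
  {z: True, n: False, k: False}
  {k: True, n: False, z: False}


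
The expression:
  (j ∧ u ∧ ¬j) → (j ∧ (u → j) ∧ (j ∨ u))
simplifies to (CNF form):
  True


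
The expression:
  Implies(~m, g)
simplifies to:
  g | m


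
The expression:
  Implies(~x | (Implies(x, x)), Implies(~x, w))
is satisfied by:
  {x: True, w: True}
  {x: True, w: False}
  {w: True, x: False}


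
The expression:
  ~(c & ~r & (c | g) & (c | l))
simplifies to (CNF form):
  r | ~c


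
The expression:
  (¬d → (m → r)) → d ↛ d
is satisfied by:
  {m: True, d: False, r: False}


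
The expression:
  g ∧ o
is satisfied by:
  {g: True, o: True}


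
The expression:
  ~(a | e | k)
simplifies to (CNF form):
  ~a & ~e & ~k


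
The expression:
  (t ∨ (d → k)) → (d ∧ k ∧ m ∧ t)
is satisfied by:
  {d: True, m: True, t: False, k: False}
  {d: True, m: False, t: False, k: False}
  {k: True, t: True, d: True, m: True}


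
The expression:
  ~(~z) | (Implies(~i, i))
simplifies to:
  i | z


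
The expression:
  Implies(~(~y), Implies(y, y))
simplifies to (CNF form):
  True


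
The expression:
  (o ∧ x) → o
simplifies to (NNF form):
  True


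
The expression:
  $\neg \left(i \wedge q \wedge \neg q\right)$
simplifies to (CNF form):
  $\text{True}$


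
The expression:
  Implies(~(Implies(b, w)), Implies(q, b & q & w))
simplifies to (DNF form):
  w | ~b | ~q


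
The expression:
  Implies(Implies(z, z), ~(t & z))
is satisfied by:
  {t: False, z: False}
  {z: True, t: False}
  {t: True, z: False}


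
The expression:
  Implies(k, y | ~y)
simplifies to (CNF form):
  True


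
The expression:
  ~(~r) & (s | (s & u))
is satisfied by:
  {r: True, s: True}


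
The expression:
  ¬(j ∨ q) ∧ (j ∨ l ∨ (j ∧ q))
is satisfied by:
  {l: True, q: False, j: False}


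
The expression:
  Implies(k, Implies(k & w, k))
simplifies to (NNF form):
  True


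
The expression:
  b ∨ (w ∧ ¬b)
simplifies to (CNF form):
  b ∨ w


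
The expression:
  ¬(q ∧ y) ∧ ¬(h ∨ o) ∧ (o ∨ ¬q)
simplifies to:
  ¬h ∧ ¬o ∧ ¬q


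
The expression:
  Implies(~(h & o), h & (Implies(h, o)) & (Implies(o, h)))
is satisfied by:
  {h: True, o: True}


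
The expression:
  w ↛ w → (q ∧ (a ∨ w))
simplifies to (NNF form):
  True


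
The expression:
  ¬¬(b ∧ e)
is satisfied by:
  {e: True, b: True}


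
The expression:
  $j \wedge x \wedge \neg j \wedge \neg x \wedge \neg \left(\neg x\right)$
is never true.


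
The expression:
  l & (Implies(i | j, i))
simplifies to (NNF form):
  l & (i | ~j)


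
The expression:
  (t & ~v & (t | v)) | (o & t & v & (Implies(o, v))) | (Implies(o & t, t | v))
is always true.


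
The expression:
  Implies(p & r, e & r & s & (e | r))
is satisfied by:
  {s: True, e: True, p: False, r: False}
  {s: True, e: False, p: False, r: False}
  {e: True, s: False, p: False, r: False}
  {s: False, e: False, p: False, r: False}
  {r: True, s: True, e: True, p: False}
  {r: True, s: True, e: False, p: False}
  {r: True, e: True, s: False, p: False}
  {r: True, e: False, s: False, p: False}
  {s: True, p: True, e: True, r: False}
  {s: True, p: True, e: False, r: False}
  {p: True, e: True, s: False, r: False}
  {p: True, s: False, e: False, r: False}
  {r: True, s: True, p: True, e: True}


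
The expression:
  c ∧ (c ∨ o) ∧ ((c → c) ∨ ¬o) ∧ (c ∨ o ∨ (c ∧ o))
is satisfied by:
  {c: True}


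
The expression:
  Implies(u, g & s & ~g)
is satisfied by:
  {u: False}


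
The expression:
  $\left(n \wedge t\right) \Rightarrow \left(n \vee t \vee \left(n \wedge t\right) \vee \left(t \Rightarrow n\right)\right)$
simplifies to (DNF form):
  $\text{True}$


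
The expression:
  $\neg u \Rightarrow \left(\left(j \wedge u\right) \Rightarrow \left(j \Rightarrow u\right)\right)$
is always true.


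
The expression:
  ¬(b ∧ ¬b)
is always true.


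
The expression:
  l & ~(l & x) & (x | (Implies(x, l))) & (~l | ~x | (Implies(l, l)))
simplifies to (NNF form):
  l & ~x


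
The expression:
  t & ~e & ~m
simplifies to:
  t & ~e & ~m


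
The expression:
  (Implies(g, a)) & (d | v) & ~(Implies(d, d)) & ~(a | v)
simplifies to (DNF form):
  False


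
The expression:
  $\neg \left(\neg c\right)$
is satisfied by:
  {c: True}


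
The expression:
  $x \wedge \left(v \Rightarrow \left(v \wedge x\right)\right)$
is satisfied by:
  {x: True}


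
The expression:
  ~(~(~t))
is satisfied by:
  {t: False}


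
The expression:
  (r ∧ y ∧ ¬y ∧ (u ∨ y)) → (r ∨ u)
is always true.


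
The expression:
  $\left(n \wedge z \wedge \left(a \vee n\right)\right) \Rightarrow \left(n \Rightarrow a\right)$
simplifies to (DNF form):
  $a \vee \neg n \vee \neg z$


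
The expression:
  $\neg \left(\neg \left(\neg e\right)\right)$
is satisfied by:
  {e: False}


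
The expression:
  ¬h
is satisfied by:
  {h: False}


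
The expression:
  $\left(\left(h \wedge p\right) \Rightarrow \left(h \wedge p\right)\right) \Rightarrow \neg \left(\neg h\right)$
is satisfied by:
  {h: True}


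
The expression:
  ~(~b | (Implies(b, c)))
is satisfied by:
  {b: True, c: False}


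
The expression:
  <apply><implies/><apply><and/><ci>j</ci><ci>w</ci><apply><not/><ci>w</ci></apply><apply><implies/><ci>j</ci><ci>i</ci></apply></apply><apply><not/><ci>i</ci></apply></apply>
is always true.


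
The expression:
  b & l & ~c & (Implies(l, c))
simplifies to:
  False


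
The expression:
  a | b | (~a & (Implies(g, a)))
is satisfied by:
  {a: True, b: True, g: False}
  {a: True, g: False, b: False}
  {b: True, g: False, a: False}
  {b: False, g: False, a: False}
  {a: True, b: True, g: True}
  {a: True, g: True, b: False}
  {b: True, g: True, a: False}


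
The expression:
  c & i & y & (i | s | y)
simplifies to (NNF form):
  c & i & y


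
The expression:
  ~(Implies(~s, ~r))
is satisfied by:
  {r: True, s: False}


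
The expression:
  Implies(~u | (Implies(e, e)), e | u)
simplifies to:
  e | u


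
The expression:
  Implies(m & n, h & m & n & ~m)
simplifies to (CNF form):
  ~m | ~n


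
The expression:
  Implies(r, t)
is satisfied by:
  {t: True, r: False}
  {r: False, t: False}
  {r: True, t: True}


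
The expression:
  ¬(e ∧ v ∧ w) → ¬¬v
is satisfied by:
  {v: True}


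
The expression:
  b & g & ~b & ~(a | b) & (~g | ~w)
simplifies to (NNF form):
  False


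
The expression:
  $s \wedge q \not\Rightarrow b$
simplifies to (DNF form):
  $q \wedge s \wedge \neg b$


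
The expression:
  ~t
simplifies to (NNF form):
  ~t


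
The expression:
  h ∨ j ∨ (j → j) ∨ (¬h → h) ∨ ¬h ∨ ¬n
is always true.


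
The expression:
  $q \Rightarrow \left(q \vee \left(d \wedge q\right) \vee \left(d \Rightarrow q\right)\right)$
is always true.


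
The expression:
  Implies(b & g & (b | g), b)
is always true.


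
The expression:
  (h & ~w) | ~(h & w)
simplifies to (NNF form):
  ~h | ~w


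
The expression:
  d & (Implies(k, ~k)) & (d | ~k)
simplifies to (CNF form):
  d & ~k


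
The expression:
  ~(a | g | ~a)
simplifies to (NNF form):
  False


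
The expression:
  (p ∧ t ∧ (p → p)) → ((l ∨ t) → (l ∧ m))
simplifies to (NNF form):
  (l ∧ m) ∨ ¬p ∨ ¬t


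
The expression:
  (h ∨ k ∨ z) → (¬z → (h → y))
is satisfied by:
  {y: True, z: True, h: False}
  {y: True, h: False, z: False}
  {z: True, h: False, y: False}
  {z: False, h: False, y: False}
  {y: True, z: True, h: True}
  {y: True, h: True, z: False}
  {z: True, h: True, y: False}


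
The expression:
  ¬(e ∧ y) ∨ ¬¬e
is always true.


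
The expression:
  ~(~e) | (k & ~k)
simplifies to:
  e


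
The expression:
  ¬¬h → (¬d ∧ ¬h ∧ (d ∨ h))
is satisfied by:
  {h: False}


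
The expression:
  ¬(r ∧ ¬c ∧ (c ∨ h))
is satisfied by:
  {c: True, h: False, r: False}
  {h: False, r: False, c: False}
  {r: True, c: True, h: False}
  {r: True, h: False, c: False}
  {c: True, h: True, r: False}
  {h: True, c: False, r: False}
  {r: True, h: True, c: True}


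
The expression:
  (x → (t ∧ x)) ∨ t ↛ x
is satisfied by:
  {t: True, x: False}
  {x: False, t: False}
  {x: True, t: True}


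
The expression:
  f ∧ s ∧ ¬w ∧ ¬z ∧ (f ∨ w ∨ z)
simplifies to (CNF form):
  f ∧ s ∧ ¬w ∧ ¬z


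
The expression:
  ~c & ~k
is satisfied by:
  {k: False, c: False}


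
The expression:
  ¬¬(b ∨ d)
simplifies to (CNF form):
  b ∨ d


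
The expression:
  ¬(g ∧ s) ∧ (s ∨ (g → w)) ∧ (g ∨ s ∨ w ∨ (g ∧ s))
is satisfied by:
  {w: True, g: False, s: False}
  {s: True, w: True, g: False}
  {s: True, g: False, w: False}
  {w: True, g: True, s: False}


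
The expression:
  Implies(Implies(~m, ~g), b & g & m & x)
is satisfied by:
  {x: True, b: True, g: True, m: False}
  {x: True, g: True, b: False, m: False}
  {b: True, g: True, x: False, m: False}
  {g: True, x: False, b: False, m: False}
  {x: True, m: True, b: True, g: True}


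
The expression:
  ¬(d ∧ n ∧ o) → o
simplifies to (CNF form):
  o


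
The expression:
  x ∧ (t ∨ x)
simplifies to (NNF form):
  x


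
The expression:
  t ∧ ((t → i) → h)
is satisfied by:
  {t: True, h: True, i: False}
  {t: True, h: False, i: False}
  {t: True, i: True, h: True}


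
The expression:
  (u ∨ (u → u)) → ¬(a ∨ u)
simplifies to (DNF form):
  ¬a ∧ ¬u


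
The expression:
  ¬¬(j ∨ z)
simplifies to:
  j ∨ z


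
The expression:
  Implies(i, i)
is always true.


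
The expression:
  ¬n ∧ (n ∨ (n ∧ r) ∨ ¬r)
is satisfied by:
  {n: False, r: False}


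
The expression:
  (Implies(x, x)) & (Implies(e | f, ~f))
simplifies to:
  ~f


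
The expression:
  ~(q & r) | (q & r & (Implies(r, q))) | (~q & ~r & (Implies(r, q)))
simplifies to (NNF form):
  True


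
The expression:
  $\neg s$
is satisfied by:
  {s: False}


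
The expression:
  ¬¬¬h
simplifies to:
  ¬h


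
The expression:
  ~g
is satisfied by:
  {g: False}


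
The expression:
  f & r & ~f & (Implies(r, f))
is never true.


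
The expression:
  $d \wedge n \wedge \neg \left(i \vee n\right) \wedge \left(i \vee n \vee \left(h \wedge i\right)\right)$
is never true.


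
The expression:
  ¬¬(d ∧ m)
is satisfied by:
  {m: True, d: True}


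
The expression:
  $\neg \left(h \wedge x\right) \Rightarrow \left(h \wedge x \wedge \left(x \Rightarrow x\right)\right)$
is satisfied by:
  {h: True, x: True}


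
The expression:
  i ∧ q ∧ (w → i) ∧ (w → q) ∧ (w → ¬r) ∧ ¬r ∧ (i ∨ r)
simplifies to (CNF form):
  i ∧ q ∧ ¬r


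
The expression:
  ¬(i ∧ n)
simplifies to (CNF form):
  ¬i ∨ ¬n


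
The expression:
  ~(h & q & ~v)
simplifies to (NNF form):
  v | ~h | ~q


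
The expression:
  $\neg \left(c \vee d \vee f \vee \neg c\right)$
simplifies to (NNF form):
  $\text{False}$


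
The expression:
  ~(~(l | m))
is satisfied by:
  {m: True, l: True}
  {m: True, l: False}
  {l: True, m: False}


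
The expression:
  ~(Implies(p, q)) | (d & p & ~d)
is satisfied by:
  {p: True, q: False}


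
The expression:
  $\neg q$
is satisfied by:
  {q: False}


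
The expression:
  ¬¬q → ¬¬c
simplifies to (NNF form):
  c ∨ ¬q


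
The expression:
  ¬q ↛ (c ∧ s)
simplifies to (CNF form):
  ¬q ∧ (¬c ∨ ¬s)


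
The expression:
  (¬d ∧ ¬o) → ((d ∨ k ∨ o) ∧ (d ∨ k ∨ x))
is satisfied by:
  {k: True, d: True, o: True}
  {k: True, d: True, o: False}
  {k: True, o: True, d: False}
  {k: True, o: False, d: False}
  {d: True, o: True, k: False}
  {d: True, o: False, k: False}
  {o: True, d: False, k: False}


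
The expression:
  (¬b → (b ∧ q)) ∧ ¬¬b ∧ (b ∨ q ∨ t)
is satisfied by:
  {b: True}


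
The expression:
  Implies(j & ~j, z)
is always true.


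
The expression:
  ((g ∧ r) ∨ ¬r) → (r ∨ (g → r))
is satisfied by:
  {r: True, g: False}
  {g: False, r: False}
  {g: True, r: True}


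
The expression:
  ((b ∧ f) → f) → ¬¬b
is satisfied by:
  {b: True}


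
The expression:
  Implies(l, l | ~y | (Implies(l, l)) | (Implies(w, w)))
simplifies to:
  True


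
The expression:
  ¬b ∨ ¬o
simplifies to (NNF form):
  ¬b ∨ ¬o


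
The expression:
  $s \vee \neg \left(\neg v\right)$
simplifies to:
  $s \vee v$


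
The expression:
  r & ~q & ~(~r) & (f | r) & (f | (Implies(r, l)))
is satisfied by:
  {r: True, l: True, f: True, q: False}
  {r: True, l: True, q: False, f: False}
  {r: True, f: True, q: False, l: False}


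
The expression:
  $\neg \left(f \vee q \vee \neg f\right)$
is never true.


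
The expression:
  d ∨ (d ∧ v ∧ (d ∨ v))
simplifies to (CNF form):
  d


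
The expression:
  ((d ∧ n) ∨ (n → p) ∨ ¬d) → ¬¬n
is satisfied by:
  {n: True}


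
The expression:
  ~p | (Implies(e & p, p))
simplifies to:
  True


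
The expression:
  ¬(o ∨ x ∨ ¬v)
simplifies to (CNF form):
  v ∧ ¬o ∧ ¬x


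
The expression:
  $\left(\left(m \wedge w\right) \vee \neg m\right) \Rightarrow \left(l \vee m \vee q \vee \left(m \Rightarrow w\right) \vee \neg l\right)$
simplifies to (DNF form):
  $\text{True}$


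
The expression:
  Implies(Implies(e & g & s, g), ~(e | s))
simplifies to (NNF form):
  ~e & ~s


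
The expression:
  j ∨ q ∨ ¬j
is always true.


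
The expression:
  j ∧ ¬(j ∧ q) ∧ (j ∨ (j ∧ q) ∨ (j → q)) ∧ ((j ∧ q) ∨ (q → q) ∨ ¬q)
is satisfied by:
  {j: True, q: False}


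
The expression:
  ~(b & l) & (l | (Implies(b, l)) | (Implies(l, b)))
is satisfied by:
  {l: False, b: False}
  {b: True, l: False}
  {l: True, b: False}


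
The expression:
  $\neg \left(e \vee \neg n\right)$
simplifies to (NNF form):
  $n \wedge \neg e$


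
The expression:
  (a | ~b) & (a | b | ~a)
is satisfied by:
  {a: True, b: False}
  {b: False, a: False}
  {b: True, a: True}


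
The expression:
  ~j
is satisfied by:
  {j: False}


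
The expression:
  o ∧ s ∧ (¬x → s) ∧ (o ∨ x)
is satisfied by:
  {s: True, o: True}


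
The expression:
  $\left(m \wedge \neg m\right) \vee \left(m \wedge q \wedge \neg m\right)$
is never true.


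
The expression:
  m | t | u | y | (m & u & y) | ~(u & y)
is always true.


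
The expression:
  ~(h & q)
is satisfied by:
  {h: False, q: False}
  {q: True, h: False}
  {h: True, q: False}


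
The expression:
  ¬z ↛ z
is always true.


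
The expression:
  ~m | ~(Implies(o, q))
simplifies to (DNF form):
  ~m | (o & ~q)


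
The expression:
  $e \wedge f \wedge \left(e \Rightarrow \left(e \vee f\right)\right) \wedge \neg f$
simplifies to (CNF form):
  $\text{False}$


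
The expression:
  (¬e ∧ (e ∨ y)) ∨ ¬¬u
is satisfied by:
  {u: True, y: True, e: False}
  {u: True, y: False, e: False}
  {u: True, e: True, y: True}
  {u: True, e: True, y: False}
  {y: True, e: False, u: False}


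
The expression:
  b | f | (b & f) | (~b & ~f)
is always true.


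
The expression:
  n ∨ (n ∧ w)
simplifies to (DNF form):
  n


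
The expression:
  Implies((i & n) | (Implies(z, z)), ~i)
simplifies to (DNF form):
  ~i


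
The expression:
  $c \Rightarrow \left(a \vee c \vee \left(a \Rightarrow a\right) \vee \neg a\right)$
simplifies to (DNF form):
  $\text{True}$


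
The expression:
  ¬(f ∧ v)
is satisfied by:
  {v: False, f: False}
  {f: True, v: False}
  {v: True, f: False}


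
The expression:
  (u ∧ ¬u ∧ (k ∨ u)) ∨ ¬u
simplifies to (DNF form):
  ¬u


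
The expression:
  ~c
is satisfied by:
  {c: False}


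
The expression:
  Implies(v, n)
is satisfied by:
  {n: True, v: False}
  {v: False, n: False}
  {v: True, n: True}


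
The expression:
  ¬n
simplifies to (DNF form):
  ¬n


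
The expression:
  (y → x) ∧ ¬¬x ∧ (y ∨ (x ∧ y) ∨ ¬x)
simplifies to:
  x ∧ y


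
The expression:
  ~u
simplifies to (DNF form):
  ~u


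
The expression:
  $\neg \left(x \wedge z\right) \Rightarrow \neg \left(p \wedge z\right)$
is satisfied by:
  {x: True, p: False, z: False}
  {p: False, z: False, x: False}
  {x: True, z: True, p: False}
  {z: True, p: False, x: False}
  {x: True, p: True, z: False}
  {p: True, x: False, z: False}
  {x: True, z: True, p: True}


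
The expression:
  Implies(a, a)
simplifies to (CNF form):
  True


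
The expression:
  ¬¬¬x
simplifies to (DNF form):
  ¬x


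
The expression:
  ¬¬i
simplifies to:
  i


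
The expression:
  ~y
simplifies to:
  ~y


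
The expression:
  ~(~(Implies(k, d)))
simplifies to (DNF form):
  d | ~k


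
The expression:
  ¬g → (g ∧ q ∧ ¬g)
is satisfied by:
  {g: True}


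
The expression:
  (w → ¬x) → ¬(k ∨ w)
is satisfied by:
  {x: True, w: False, k: False}
  {x: False, w: False, k: False}
  {w: True, x: True, k: False}
  {k: True, w: True, x: True}


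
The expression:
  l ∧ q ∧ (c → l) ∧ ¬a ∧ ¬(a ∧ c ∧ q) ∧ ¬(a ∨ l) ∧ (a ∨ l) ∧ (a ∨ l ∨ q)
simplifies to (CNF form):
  False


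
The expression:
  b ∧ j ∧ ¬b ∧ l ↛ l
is never true.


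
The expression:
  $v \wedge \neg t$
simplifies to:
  $v \wedge \neg t$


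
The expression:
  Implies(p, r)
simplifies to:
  r | ~p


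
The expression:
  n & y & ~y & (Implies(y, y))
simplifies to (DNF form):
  False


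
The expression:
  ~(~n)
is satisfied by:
  {n: True}


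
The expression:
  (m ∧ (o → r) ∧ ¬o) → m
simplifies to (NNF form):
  True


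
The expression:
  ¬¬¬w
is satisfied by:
  {w: False}


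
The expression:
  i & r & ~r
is never true.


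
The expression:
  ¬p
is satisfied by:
  {p: False}


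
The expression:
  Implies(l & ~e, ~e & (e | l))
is always true.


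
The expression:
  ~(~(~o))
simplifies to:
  ~o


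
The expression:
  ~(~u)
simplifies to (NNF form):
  u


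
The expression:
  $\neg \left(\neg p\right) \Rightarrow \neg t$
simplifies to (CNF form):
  $\neg p \vee \neg t$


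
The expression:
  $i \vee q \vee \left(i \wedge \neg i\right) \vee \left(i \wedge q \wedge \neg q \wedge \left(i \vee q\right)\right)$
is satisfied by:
  {i: True, q: True}
  {i: True, q: False}
  {q: True, i: False}


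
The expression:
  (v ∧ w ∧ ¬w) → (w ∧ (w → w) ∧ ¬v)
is always true.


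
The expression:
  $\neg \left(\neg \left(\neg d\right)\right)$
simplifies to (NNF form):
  $\neg d$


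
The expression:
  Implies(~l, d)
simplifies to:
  d | l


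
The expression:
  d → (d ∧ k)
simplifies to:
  k ∨ ¬d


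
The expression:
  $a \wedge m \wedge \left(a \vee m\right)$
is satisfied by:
  {a: True, m: True}


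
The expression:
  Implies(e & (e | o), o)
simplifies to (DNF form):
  o | ~e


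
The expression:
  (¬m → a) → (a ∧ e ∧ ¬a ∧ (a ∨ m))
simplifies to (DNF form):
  ¬a ∧ ¬m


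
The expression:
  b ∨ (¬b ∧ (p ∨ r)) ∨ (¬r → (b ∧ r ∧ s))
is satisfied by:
  {r: True, b: True, p: True}
  {r: True, b: True, p: False}
  {r: True, p: True, b: False}
  {r: True, p: False, b: False}
  {b: True, p: True, r: False}
  {b: True, p: False, r: False}
  {p: True, b: False, r: False}


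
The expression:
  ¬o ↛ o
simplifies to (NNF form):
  True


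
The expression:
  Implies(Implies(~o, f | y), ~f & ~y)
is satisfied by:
  {y: False, f: False}


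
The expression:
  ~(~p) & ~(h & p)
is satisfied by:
  {p: True, h: False}


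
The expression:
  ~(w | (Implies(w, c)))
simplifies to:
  False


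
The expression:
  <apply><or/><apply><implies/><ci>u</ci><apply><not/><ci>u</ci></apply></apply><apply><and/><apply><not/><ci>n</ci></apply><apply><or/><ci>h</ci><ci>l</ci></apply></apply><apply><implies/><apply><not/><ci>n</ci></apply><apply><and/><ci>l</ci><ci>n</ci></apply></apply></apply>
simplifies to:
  <apply><or/><ci>h</ci><ci>l</ci><ci>n</ci><apply><not/><ci>u</ci></apply></apply>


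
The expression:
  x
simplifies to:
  x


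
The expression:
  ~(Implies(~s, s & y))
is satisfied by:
  {s: False}


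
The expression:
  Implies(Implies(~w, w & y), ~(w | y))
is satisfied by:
  {w: False}


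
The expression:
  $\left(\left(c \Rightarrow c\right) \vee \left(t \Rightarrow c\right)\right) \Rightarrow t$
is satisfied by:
  {t: True}


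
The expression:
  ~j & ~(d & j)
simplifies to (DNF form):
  ~j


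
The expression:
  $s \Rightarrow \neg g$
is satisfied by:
  {s: False, g: False}
  {g: True, s: False}
  {s: True, g: False}


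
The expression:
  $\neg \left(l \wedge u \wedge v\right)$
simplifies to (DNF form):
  $\neg l \vee \neg u \vee \neg v$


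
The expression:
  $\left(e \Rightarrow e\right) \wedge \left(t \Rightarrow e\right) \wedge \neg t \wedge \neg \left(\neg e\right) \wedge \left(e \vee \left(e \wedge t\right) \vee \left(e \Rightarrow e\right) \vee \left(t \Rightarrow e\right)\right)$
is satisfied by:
  {e: True, t: False}


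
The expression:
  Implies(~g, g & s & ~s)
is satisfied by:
  {g: True}


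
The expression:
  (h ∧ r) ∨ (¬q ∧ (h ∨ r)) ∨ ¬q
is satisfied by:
  {h: True, r: True, q: False}
  {h: True, r: False, q: False}
  {r: True, h: False, q: False}
  {h: False, r: False, q: False}
  {q: True, h: True, r: True}


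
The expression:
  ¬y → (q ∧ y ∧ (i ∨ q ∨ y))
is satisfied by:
  {y: True}


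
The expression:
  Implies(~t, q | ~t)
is always true.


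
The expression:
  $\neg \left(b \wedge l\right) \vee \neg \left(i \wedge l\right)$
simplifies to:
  $\neg b \vee \neg i \vee \neg l$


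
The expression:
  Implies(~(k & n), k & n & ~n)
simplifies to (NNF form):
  k & n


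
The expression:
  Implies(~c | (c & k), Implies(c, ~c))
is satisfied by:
  {k: False, c: False}
  {c: True, k: False}
  {k: True, c: False}


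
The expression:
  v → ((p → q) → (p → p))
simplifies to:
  True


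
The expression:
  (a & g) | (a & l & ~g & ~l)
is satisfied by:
  {a: True, g: True}


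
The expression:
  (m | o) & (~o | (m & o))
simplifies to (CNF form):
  m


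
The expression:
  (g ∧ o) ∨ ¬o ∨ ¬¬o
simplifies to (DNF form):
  True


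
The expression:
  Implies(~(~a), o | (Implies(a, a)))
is always true.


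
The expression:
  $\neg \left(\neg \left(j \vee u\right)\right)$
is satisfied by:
  {u: True, j: True}
  {u: True, j: False}
  {j: True, u: False}


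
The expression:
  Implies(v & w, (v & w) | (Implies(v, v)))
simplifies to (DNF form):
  True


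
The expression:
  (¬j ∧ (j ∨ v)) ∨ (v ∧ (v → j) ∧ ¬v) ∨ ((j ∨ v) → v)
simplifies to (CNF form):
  v ∨ ¬j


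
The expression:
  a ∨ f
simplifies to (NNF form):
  a ∨ f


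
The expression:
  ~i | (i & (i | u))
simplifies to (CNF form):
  True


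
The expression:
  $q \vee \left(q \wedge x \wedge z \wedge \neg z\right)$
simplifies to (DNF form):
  $q$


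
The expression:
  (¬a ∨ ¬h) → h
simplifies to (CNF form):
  h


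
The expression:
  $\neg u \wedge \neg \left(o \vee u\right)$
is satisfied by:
  {u: False, o: False}
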